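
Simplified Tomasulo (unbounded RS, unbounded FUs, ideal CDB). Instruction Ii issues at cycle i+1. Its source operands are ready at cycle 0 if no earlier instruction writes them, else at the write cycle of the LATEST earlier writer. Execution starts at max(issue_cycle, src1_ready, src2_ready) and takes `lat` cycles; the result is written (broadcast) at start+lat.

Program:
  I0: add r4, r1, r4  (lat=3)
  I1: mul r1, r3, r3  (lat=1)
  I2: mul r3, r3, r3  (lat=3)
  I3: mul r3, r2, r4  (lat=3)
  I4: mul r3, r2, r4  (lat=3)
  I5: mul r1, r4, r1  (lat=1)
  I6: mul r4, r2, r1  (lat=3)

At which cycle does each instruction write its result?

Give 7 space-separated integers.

Answer: 4 3 6 7 8 7 10

Derivation:
I0 add r4: issue@1 deps=(None,None) exec_start@1 write@4
I1 mul r1: issue@2 deps=(None,None) exec_start@2 write@3
I2 mul r3: issue@3 deps=(None,None) exec_start@3 write@6
I3 mul r3: issue@4 deps=(None,0) exec_start@4 write@7
I4 mul r3: issue@5 deps=(None,0) exec_start@5 write@8
I5 mul r1: issue@6 deps=(0,1) exec_start@6 write@7
I6 mul r4: issue@7 deps=(None,5) exec_start@7 write@10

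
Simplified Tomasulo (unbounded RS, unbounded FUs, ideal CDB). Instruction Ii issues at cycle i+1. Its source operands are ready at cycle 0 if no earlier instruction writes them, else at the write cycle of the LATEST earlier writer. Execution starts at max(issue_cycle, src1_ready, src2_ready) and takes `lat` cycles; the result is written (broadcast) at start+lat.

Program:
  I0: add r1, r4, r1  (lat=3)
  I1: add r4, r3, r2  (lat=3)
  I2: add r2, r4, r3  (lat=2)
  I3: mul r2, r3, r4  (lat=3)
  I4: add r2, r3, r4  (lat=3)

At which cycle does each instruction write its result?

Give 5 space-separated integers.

Answer: 4 5 7 8 8

Derivation:
I0 add r1: issue@1 deps=(None,None) exec_start@1 write@4
I1 add r4: issue@2 deps=(None,None) exec_start@2 write@5
I2 add r2: issue@3 deps=(1,None) exec_start@5 write@7
I3 mul r2: issue@4 deps=(None,1) exec_start@5 write@8
I4 add r2: issue@5 deps=(None,1) exec_start@5 write@8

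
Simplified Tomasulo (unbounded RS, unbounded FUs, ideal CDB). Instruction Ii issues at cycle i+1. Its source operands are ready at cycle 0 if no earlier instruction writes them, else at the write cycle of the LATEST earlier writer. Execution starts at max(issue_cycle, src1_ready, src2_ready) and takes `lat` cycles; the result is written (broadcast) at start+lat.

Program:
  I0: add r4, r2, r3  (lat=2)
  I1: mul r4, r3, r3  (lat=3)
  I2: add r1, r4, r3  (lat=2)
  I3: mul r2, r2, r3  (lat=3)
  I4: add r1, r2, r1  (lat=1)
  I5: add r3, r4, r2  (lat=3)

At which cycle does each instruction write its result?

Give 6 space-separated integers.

I0 add r4: issue@1 deps=(None,None) exec_start@1 write@3
I1 mul r4: issue@2 deps=(None,None) exec_start@2 write@5
I2 add r1: issue@3 deps=(1,None) exec_start@5 write@7
I3 mul r2: issue@4 deps=(None,None) exec_start@4 write@7
I4 add r1: issue@5 deps=(3,2) exec_start@7 write@8
I5 add r3: issue@6 deps=(1,3) exec_start@7 write@10

Answer: 3 5 7 7 8 10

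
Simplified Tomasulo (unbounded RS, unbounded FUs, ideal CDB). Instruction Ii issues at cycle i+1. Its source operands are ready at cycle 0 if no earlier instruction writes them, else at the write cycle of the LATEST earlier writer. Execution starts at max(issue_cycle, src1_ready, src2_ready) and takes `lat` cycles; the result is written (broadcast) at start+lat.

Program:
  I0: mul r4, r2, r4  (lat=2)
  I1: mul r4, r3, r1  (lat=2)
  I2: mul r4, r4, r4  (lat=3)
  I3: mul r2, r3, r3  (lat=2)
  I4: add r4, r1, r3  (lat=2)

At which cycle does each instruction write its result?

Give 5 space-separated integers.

I0 mul r4: issue@1 deps=(None,None) exec_start@1 write@3
I1 mul r4: issue@2 deps=(None,None) exec_start@2 write@4
I2 mul r4: issue@3 deps=(1,1) exec_start@4 write@7
I3 mul r2: issue@4 deps=(None,None) exec_start@4 write@6
I4 add r4: issue@5 deps=(None,None) exec_start@5 write@7

Answer: 3 4 7 6 7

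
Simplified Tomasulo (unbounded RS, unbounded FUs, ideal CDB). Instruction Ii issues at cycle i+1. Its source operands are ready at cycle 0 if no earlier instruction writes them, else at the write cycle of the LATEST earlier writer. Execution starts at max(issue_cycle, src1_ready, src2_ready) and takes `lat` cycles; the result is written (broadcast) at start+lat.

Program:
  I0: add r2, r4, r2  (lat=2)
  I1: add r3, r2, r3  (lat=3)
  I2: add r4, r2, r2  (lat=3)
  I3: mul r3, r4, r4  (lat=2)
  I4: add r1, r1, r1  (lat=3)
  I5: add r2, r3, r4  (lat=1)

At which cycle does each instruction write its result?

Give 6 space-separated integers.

Answer: 3 6 6 8 8 9

Derivation:
I0 add r2: issue@1 deps=(None,None) exec_start@1 write@3
I1 add r3: issue@2 deps=(0,None) exec_start@3 write@6
I2 add r4: issue@3 deps=(0,0) exec_start@3 write@6
I3 mul r3: issue@4 deps=(2,2) exec_start@6 write@8
I4 add r1: issue@5 deps=(None,None) exec_start@5 write@8
I5 add r2: issue@6 deps=(3,2) exec_start@8 write@9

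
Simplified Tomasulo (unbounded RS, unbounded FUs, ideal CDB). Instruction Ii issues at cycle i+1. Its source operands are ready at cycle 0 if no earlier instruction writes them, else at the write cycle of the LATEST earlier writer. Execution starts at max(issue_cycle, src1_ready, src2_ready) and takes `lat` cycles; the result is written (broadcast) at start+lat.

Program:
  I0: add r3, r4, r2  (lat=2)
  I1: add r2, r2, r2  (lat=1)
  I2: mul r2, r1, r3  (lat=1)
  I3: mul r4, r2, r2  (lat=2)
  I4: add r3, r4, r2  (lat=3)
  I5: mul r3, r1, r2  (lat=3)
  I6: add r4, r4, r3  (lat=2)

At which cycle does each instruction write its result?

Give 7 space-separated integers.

Answer: 3 3 4 6 9 9 11

Derivation:
I0 add r3: issue@1 deps=(None,None) exec_start@1 write@3
I1 add r2: issue@2 deps=(None,None) exec_start@2 write@3
I2 mul r2: issue@3 deps=(None,0) exec_start@3 write@4
I3 mul r4: issue@4 deps=(2,2) exec_start@4 write@6
I4 add r3: issue@5 deps=(3,2) exec_start@6 write@9
I5 mul r3: issue@6 deps=(None,2) exec_start@6 write@9
I6 add r4: issue@7 deps=(3,5) exec_start@9 write@11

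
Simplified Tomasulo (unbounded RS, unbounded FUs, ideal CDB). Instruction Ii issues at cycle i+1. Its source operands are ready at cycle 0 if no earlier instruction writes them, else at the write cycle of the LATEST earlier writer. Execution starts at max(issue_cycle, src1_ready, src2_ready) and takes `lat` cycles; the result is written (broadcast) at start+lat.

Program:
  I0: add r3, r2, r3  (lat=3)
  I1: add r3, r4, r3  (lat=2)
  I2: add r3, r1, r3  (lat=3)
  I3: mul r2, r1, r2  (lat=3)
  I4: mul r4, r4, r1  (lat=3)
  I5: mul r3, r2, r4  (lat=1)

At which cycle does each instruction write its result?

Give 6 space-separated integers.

Answer: 4 6 9 7 8 9

Derivation:
I0 add r3: issue@1 deps=(None,None) exec_start@1 write@4
I1 add r3: issue@2 deps=(None,0) exec_start@4 write@6
I2 add r3: issue@3 deps=(None,1) exec_start@6 write@9
I3 mul r2: issue@4 deps=(None,None) exec_start@4 write@7
I4 mul r4: issue@5 deps=(None,None) exec_start@5 write@8
I5 mul r3: issue@6 deps=(3,4) exec_start@8 write@9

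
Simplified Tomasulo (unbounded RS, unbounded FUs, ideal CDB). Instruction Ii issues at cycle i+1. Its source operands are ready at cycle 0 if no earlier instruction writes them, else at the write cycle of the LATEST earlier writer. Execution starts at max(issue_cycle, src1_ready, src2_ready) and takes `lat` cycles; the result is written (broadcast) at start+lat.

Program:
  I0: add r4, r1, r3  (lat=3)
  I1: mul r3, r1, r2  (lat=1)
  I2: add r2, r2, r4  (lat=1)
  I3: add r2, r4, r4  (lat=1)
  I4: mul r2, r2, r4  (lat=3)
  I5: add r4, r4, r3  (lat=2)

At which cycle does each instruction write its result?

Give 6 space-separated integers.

I0 add r4: issue@1 deps=(None,None) exec_start@1 write@4
I1 mul r3: issue@2 deps=(None,None) exec_start@2 write@3
I2 add r2: issue@3 deps=(None,0) exec_start@4 write@5
I3 add r2: issue@4 deps=(0,0) exec_start@4 write@5
I4 mul r2: issue@5 deps=(3,0) exec_start@5 write@8
I5 add r4: issue@6 deps=(0,1) exec_start@6 write@8

Answer: 4 3 5 5 8 8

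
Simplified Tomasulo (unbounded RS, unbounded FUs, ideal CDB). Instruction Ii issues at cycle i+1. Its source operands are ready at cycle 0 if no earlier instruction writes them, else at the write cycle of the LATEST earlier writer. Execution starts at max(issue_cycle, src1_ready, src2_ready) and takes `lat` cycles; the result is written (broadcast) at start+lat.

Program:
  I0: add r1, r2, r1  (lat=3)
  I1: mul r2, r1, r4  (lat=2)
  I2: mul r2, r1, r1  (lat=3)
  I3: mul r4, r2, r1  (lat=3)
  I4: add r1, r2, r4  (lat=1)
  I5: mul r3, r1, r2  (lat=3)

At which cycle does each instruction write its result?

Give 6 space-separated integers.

I0 add r1: issue@1 deps=(None,None) exec_start@1 write@4
I1 mul r2: issue@2 deps=(0,None) exec_start@4 write@6
I2 mul r2: issue@3 deps=(0,0) exec_start@4 write@7
I3 mul r4: issue@4 deps=(2,0) exec_start@7 write@10
I4 add r1: issue@5 deps=(2,3) exec_start@10 write@11
I5 mul r3: issue@6 deps=(4,2) exec_start@11 write@14

Answer: 4 6 7 10 11 14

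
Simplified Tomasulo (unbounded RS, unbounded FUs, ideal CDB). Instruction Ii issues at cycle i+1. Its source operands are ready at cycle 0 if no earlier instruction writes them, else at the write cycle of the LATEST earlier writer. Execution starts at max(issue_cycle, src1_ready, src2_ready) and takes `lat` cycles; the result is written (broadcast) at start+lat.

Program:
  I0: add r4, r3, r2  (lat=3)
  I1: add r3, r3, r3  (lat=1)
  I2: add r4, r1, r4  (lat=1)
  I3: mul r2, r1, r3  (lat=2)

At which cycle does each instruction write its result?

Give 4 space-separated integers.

Answer: 4 3 5 6

Derivation:
I0 add r4: issue@1 deps=(None,None) exec_start@1 write@4
I1 add r3: issue@2 deps=(None,None) exec_start@2 write@3
I2 add r4: issue@3 deps=(None,0) exec_start@4 write@5
I3 mul r2: issue@4 deps=(None,1) exec_start@4 write@6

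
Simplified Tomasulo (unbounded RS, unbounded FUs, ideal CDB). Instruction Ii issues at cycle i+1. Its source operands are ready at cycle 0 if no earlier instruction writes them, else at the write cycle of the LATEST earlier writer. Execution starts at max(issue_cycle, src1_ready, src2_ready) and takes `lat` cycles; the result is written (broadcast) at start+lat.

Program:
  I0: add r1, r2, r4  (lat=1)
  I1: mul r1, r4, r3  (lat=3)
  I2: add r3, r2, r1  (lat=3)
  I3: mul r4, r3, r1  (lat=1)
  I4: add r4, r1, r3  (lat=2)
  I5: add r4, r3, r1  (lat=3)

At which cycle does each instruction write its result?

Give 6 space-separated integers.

Answer: 2 5 8 9 10 11

Derivation:
I0 add r1: issue@1 deps=(None,None) exec_start@1 write@2
I1 mul r1: issue@2 deps=(None,None) exec_start@2 write@5
I2 add r3: issue@3 deps=(None,1) exec_start@5 write@8
I3 mul r4: issue@4 deps=(2,1) exec_start@8 write@9
I4 add r4: issue@5 deps=(1,2) exec_start@8 write@10
I5 add r4: issue@6 deps=(2,1) exec_start@8 write@11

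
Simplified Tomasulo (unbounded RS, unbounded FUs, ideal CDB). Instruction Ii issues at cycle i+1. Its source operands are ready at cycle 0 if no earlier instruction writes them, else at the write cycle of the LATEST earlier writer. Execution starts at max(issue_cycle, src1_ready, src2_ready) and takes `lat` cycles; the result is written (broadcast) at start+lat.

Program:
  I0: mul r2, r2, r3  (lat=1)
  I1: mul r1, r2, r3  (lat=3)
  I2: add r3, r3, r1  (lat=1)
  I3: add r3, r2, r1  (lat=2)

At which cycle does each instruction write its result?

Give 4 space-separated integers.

I0 mul r2: issue@1 deps=(None,None) exec_start@1 write@2
I1 mul r1: issue@2 deps=(0,None) exec_start@2 write@5
I2 add r3: issue@3 deps=(None,1) exec_start@5 write@6
I3 add r3: issue@4 deps=(0,1) exec_start@5 write@7

Answer: 2 5 6 7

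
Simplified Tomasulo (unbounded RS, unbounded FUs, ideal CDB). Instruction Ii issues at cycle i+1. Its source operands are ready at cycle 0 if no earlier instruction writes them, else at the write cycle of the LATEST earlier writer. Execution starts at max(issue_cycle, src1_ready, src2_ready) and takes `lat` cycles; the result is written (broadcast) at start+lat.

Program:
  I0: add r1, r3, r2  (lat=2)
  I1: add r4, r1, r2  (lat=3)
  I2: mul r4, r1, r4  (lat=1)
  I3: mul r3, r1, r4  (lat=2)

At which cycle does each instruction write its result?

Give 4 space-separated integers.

I0 add r1: issue@1 deps=(None,None) exec_start@1 write@3
I1 add r4: issue@2 deps=(0,None) exec_start@3 write@6
I2 mul r4: issue@3 deps=(0,1) exec_start@6 write@7
I3 mul r3: issue@4 deps=(0,2) exec_start@7 write@9

Answer: 3 6 7 9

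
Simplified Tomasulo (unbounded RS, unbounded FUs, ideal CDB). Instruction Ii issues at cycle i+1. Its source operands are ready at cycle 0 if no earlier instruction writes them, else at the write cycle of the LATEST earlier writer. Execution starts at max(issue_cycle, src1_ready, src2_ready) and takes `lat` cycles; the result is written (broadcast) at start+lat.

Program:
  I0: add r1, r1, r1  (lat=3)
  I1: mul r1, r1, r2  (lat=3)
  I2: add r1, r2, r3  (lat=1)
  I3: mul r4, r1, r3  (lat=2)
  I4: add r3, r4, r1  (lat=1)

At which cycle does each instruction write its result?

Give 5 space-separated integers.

I0 add r1: issue@1 deps=(None,None) exec_start@1 write@4
I1 mul r1: issue@2 deps=(0,None) exec_start@4 write@7
I2 add r1: issue@3 deps=(None,None) exec_start@3 write@4
I3 mul r4: issue@4 deps=(2,None) exec_start@4 write@6
I4 add r3: issue@5 deps=(3,2) exec_start@6 write@7

Answer: 4 7 4 6 7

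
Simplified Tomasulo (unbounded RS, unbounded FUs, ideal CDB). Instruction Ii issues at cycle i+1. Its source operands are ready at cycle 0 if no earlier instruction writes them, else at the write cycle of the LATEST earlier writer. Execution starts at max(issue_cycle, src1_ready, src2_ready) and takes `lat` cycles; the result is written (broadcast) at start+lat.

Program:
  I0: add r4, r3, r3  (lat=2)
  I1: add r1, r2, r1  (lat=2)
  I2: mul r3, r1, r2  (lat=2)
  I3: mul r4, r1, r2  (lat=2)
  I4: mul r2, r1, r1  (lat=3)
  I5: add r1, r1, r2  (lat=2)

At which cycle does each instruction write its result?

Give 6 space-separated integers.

Answer: 3 4 6 6 8 10

Derivation:
I0 add r4: issue@1 deps=(None,None) exec_start@1 write@3
I1 add r1: issue@2 deps=(None,None) exec_start@2 write@4
I2 mul r3: issue@3 deps=(1,None) exec_start@4 write@6
I3 mul r4: issue@4 deps=(1,None) exec_start@4 write@6
I4 mul r2: issue@5 deps=(1,1) exec_start@5 write@8
I5 add r1: issue@6 deps=(1,4) exec_start@8 write@10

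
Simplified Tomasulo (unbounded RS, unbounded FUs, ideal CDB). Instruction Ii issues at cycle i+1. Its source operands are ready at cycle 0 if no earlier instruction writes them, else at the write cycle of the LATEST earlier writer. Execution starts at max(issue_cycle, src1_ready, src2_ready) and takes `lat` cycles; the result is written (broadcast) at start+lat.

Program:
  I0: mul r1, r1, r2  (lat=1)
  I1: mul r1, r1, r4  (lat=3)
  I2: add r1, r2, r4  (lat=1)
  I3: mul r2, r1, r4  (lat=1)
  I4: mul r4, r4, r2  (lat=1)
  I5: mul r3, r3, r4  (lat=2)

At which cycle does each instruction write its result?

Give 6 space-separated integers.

Answer: 2 5 4 5 6 8

Derivation:
I0 mul r1: issue@1 deps=(None,None) exec_start@1 write@2
I1 mul r1: issue@2 deps=(0,None) exec_start@2 write@5
I2 add r1: issue@3 deps=(None,None) exec_start@3 write@4
I3 mul r2: issue@4 deps=(2,None) exec_start@4 write@5
I4 mul r4: issue@5 deps=(None,3) exec_start@5 write@6
I5 mul r3: issue@6 deps=(None,4) exec_start@6 write@8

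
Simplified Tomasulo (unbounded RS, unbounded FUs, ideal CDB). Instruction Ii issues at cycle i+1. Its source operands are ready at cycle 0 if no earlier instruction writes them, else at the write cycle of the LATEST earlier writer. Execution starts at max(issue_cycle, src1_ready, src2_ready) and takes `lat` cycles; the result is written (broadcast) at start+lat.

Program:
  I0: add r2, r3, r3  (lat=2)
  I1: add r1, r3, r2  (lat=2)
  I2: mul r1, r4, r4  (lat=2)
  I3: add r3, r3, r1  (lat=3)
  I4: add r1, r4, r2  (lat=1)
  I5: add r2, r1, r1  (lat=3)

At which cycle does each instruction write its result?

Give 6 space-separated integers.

I0 add r2: issue@1 deps=(None,None) exec_start@1 write@3
I1 add r1: issue@2 deps=(None,0) exec_start@3 write@5
I2 mul r1: issue@3 deps=(None,None) exec_start@3 write@5
I3 add r3: issue@4 deps=(None,2) exec_start@5 write@8
I4 add r1: issue@5 deps=(None,0) exec_start@5 write@6
I5 add r2: issue@6 deps=(4,4) exec_start@6 write@9

Answer: 3 5 5 8 6 9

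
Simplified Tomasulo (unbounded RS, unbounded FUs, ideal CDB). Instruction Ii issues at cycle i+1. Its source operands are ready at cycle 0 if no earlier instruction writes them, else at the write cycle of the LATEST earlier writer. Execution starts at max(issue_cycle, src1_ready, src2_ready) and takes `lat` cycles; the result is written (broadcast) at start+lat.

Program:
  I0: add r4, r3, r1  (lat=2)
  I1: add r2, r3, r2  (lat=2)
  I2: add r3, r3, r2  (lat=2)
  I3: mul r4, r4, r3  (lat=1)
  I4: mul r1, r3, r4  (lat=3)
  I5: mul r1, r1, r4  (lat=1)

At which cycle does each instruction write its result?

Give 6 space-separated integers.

Answer: 3 4 6 7 10 11

Derivation:
I0 add r4: issue@1 deps=(None,None) exec_start@1 write@3
I1 add r2: issue@2 deps=(None,None) exec_start@2 write@4
I2 add r3: issue@3 deps=(None,1) exec_start@4 write@6
I3 mul r4: issue@4 deps=(0,2) exec_start@6 write@7
I4 mul r1: issue@5 deps=(2,3) exec_start@7 write@10
I5 mul r1: issue@6 deps=(4,3) exec_start@10 write@11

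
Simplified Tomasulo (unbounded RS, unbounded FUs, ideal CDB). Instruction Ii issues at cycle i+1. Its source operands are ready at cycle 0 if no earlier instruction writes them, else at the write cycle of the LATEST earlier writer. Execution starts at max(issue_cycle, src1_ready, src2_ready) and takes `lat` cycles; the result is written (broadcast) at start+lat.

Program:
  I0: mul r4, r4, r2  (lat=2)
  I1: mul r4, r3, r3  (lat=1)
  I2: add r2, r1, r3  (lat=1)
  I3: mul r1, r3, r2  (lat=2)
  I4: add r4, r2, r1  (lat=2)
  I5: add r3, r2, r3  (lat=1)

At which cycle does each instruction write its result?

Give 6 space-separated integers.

I0 mul r4: issue@1 deps=(None,None) exec_start@1 write@3
I1 mul r4: issue@2 deps=(None,None) exec_start@2 write@3
I2 add r2: issue@3 deps=(None,None) exec_start@3 write@4
I3 mul r1: issue@4 deps=(None,2) exec_start@4 write@6
I4 add r4: issue@5 deps=(2,3) exec_start@6 write@8
I5 add r3: issue@6 deps=(2,None) exec_start@6 write@7

Answer: 3 3 4 6 8 7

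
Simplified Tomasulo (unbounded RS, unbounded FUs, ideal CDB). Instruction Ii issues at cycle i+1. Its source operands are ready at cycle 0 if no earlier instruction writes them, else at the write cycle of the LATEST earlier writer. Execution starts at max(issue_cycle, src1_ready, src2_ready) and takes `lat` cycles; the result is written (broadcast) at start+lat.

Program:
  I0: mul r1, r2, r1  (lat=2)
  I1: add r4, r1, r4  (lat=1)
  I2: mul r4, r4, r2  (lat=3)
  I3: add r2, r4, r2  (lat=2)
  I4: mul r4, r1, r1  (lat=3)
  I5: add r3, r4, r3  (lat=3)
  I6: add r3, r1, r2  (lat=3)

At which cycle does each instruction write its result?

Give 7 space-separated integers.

Answer: 3 4 7 9 8 11 12

Derivation:
I0 mul r1: issue@1 deps=(None,None) exec_start@1 write@3
I1 add r4: issue@2 deps=(0,None) exec_start@3 write@4
I2 mul r4: issue@3 deps=(1,None) exec_start@4 write@7
I3 add r2: issue@4 deps=(2,None) exec_start@7 write@9
I4 mul r4: issue@5 deps=(0,0) exec_start@5 write@8
I5 add r3: issue@6 deps=(4,None) exec_start@8 write@11
I6 add r3: issue@7 deps=(0,3) exec_start@9 write@12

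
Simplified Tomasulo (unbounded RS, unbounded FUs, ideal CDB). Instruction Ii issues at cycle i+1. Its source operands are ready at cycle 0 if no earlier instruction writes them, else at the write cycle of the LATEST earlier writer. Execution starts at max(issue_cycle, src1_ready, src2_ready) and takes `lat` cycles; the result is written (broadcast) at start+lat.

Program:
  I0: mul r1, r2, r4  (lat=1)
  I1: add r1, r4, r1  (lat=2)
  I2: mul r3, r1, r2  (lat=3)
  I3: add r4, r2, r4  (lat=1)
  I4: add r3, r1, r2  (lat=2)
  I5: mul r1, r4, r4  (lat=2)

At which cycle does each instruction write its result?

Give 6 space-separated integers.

I0 mul r1: issue@1 deps=(None,None) exec_start@1 write@2
I1 add r1: issue@2 deps=(None,0) exec_start@2 write@4
I2 mul r3: issue@3 deps=(1,None) exec_start@4 write@7
I3 add r4: issue@4 deps=(None,None) exec_start@4 write@5
I4 add r3: issue@5 deps=(1,None) exec_start@5 write@7
I5 mul r1: issue@6 deps=(3,3) exec_start@6 write@8

Answer: 2 4 7 5 7 8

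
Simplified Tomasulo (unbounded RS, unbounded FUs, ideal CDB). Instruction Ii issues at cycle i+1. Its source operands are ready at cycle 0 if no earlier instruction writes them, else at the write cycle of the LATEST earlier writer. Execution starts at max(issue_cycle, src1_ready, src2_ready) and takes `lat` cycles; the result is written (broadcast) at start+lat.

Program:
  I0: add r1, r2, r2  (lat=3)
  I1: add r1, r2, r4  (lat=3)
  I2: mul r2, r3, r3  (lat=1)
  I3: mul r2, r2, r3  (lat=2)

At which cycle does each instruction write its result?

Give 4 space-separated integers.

I0 add r1: issue@1 deps=(None,None) exec_start@1 write@4
I1 add r1: issue@2 deps=(None,None) exec_start@2 write@5
I2 mul r2: issue@3 deps=(None,None) exec_start@3 write@4
I3 mul r2: issue@4 deps=(2,None) exec_start@4 write@6

Answer: 4 5 4 6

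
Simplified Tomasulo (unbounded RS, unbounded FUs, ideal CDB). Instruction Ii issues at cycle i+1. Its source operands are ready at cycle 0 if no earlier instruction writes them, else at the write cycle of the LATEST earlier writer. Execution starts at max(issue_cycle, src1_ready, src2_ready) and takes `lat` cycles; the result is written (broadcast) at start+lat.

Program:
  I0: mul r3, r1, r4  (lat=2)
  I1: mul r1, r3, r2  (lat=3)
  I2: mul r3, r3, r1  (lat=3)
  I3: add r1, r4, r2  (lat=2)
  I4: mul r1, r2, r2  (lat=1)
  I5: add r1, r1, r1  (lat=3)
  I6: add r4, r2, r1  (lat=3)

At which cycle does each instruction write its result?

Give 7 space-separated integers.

I0 mul r3: issue@1 deps=(None,None) exec_start@1 write@3
I1 mul r1: issue@2 deps=(0,None) exec_start@3 write@6
I2 mul r3: issue@3 deps=(0,1) exec_start@6 write@9
I3 add r1: issue@4 deps=(None,None) exec_start@4 write@6
I4 mul r1: issue@5 deps=(None,None) exec_start@5 write@6
I5 add r1: issue@6 deps=(4,4) exec_start@6 write@9
I6 add r4: issue@7 deps=(None,5) exec_start@9 write@12

Answer: 3 6 9 6 6 9 12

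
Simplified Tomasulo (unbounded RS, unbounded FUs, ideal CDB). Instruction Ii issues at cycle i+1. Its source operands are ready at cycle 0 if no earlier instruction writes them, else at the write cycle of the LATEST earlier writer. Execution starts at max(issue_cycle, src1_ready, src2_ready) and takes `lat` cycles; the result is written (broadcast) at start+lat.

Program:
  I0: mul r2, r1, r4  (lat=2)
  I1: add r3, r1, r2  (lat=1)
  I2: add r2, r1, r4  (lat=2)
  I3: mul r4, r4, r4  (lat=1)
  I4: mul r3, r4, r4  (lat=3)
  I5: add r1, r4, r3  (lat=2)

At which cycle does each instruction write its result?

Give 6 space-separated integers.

I0 mul r2: issue@1 deps=(None,None) exec_start@1 write@3
I1 add r3: issue@2 deps=(None,0) exec_start@3 write@4
I2 add r2: issue@3 deps=(None,None) exec_start@3 write@5
I3 mul r4: issue@4 deps=(None,None) exec_start@4 write@5
I4 mul r3: issue@5 deps=(3,3) exec_start@5 write@8
I5 add r1: issue@6 deps=(3,4) exec_start@8 write@10

Answer: 3 4 5 5 8 10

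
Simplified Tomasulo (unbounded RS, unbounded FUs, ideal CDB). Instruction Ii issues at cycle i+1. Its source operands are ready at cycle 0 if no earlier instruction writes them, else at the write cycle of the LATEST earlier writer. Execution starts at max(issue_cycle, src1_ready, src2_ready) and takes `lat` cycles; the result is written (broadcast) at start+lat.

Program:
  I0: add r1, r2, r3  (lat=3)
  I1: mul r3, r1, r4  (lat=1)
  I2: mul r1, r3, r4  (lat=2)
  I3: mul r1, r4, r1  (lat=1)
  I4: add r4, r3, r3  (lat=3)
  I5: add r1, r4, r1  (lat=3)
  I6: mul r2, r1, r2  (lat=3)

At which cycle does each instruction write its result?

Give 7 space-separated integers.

I0 add r1: issue@1 deps=(None,None) exec_start@1 write@4
I1 mul r3: issue@2 deps=(0,None) exec_start@4 write@5
I2 mul r1: issue@3 deps=(1,None) exec_start@5 write@7
I3 mul r1: issue@4 deps=(None,2) exec_start@7 write@8
I4 add r4: issue@5 deps=(1,1) exec_start@5 write@8
I5 add r1: issue@6 deps=(4,3) exec_start@8 write@11
I6 mul r2: issue@7 deps=(5,None) exec_start@11 write@14

Answer: 4 5 7 8 8 11 14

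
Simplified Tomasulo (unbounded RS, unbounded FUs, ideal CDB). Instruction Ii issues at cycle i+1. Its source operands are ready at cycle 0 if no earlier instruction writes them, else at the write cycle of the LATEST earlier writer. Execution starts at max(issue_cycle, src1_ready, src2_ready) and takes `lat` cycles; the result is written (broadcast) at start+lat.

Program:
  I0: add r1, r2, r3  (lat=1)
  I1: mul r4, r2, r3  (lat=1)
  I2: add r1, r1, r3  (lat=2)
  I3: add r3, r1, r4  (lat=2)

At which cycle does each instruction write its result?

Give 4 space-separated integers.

Answer: 2 3 5 7

Derivation:
I0 add r1: issue@1 deps=(None,None) exec_start@1 write@2
I1 mul r4: issue@2 deps=(None,None) exec_start@2 write@3
I2 add r1: issue@3 deps=(0,None) exec_start@3 write@5
I3 add r3: issue@4 deps=(2,1) exec_start@5 write@7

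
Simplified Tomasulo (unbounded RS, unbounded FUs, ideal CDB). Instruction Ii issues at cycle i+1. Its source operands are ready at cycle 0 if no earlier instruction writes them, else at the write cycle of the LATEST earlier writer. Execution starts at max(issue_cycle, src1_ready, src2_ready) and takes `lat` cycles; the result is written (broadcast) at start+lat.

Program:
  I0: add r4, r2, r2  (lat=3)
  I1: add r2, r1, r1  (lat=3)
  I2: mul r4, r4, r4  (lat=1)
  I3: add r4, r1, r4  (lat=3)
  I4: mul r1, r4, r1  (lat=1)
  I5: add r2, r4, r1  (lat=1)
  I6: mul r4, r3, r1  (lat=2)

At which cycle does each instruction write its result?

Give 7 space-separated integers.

I0 add r4: issue@1 deps=(None,None) exec_start@1 write@4
I1 add r2: issue@2 deps=(None,None) exec_start@2 write@5
I2 mul r4: issue@3 deps=(0,0) exec_start@4 write@5
I3 add r4: issue@4 deps=(None,2) exec_start@5 write@8
I4 mul r1: issue@5 deps=(3,None) exec_start@8 write@9
I5 add r2: issue@6 deps=(3,4) exec_start@9 write@10
I6 mul r4: issue@7 deps=(None,4) exec_start@9 write@11

Answer: 4 5 5 8 9 10 11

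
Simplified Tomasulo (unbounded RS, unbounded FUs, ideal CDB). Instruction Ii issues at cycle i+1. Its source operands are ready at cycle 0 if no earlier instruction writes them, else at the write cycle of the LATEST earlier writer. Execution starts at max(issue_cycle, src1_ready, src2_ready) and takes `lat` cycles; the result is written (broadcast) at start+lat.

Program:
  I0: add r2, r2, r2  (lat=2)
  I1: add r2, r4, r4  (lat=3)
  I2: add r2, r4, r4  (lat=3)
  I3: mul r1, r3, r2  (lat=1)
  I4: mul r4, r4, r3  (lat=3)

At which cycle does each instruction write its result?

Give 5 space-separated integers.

I0 add r2: issue@1 deps=(None,None) exec_start@1 write@3
I1 add r2: issue@2 deps=(None,None) exec_start@2 write@5
I2 add r2: issue@3 deps=(None,None) exec_start@3 write@6
I3 mul r1: issue@4 deps=(None,2) exec_start@6 write@7
I4 mul r4: issue@5 deps=(None,None) exec_start@5 write@8

Answer: 3 5 6 7 8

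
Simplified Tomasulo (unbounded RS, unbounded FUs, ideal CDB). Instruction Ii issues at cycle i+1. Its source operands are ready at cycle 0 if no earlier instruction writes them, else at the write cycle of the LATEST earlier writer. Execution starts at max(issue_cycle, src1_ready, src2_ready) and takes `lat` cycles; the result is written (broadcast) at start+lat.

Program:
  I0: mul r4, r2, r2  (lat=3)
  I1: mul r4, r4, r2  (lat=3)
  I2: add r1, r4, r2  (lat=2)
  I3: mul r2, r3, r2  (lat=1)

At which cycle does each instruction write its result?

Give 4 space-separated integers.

I0 mul r4: issue@1 deps=(None,None) exec_start@1 write@4
I1 mul r4: issue@2 deps=(0,None) exec_start@4 write@7
I2 add r1: issue@3 deps=(1,None) exec_start@7 write@9
I3 mul r2: issue@4 deps=(None,None) exec_start@4 write@5

Answer: 4 7 9 5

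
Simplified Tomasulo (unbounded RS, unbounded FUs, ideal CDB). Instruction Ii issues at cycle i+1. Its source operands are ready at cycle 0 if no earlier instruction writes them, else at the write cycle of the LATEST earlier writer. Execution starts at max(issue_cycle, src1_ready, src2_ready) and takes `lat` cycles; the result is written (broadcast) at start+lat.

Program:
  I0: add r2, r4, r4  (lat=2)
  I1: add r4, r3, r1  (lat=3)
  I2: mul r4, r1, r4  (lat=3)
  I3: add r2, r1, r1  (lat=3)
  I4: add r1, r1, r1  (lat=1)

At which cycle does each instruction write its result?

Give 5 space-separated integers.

I0 add r2: issue@1 deps=(None,None) exec_start@1 write@3
I1 add r4: issue@2 deps=(None,None) exec_start@2 write@5
I2 mul r4: issue@3 deps=(None,1) exec_start@5 write@8
I3 add r2: issue@4 deps=(None,None) exec_start@4 write@7
I4 add r1: issue@5 deps=(None,None) exec_start@5 write@6

Answer: 3 5 8 7 6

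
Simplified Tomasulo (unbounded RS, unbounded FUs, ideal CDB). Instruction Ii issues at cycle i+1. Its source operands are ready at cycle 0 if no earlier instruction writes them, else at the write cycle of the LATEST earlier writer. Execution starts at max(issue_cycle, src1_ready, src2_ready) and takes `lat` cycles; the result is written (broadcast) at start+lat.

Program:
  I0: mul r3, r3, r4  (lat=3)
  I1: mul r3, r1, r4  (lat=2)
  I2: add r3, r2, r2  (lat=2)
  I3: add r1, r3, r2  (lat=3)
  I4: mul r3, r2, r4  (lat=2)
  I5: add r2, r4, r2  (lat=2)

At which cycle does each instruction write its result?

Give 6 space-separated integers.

I0 mul r3: issue@1 deps=(None,None) exec_start@1 write@4
I1 mul r3: issue@2 deps=(None,None) exec_start@2 write@4
I2 add r3: issue@3 deps=(None,None) exec_start@3 write@5
I3 add r1: issue@4 deps=(2,None) exec_start@5 write@8
I4 mul r3: issue@5 deps=(None,None) exec_start@5 write@7
I5 add r2: issue@6 deps=(None,None) exec_start@6 write@8

Answer: 4 4 5 8 7 8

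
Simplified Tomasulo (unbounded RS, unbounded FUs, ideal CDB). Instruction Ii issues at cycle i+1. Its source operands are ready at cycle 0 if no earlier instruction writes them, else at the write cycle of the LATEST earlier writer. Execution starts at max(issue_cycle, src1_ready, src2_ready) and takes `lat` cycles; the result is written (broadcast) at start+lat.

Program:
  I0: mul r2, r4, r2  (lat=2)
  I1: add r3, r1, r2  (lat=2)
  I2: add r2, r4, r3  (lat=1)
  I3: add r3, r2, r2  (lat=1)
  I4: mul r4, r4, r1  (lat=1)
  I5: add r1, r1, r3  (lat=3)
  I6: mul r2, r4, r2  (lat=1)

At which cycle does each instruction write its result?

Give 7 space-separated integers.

Answer: 3 5 6 7 6 10 8

Derivation:
I0 mul r2: issue@1 deps=(None,None) exec_start@1 write@3
I1 add r3: issue@2 deps=(None,0) exec_start@3 write@5
I2 add r2: issue@3 deps=(None,1) exec_start@5 write@6
I3 add r3: issue@4 deps=(2,2) exec_start@6 write@7
I4 mul r4: issue@5 deps=(None,None) exec_start@5 write@6
I5 add r1: issue@6 deps=(None,3) exec_start@7 write@10
I6 mul r2: issue@7 deps=(4,2) exec_start@7 write@8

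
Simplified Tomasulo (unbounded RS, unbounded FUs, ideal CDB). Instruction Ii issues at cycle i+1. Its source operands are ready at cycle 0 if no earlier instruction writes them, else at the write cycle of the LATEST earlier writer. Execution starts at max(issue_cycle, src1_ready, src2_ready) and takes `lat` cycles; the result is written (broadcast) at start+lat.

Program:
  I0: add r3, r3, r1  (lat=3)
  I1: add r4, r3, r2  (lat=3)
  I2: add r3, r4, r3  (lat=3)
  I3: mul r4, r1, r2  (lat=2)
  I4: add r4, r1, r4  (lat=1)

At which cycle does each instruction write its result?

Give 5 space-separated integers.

I0 add r3: issue@1 deps=(None,None) exec_start@1 write@4
I1 add r4: issue@2 deps=(0,None) exec_start@4 write@7
I2 add r3: issue@3 deps=(1,0) exec_start@7 write@10
I3 mul r4: issue@4 deps=(None,None) exec_start@4 write@6
I4 add r4: issue@5 deps=(None,3) exec_start@6 write@7

Answer: 4 7 10 6 7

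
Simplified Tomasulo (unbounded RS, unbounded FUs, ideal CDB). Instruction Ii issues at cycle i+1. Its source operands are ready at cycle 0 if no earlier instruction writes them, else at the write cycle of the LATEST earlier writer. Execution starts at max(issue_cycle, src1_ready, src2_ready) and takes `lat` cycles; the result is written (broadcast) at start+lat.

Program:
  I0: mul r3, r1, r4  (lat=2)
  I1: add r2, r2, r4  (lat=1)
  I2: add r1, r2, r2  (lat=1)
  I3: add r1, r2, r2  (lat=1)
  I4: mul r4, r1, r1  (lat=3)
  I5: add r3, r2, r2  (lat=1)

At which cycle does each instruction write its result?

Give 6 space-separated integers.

Answer: 3 3 4 5 8 7

Derivation:
I0 mul r3: issue@1 deps=(None,None) exec_start@1 write@3
I1 add r2: issue@2 deps=(None,None) exec_start@2 write@3
I2 add r1: issue@3 deps=(1,1) exec_start@3 write@4
I3 add r1: issue@4 deps=(1,1) exec_start@4 write@5
I4 mul r4: issue@5 deps=(3,3) exec_start@5 write@8
I5 add r3: issue@6 deps=(1,1) exec_start@6 write@7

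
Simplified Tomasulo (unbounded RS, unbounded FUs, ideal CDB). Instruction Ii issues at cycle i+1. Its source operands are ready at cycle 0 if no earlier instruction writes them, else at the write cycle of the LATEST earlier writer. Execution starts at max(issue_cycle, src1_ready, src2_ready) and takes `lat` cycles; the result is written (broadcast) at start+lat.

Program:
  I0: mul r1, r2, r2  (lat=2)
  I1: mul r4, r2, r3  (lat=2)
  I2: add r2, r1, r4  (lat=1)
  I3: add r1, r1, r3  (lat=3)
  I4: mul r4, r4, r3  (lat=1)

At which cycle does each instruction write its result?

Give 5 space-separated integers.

Answer: 3 4 5 7 6

Derivation:
I0 mul r1: issue@1 deps=(None,None) exec_start@1 write@3
I1 mul r4: issue@2 deps=(None,None) exec_start@2 write@4
I2 add r2: issue@3 deps=(0,1) exec_start@4 write@5
I3 add r1: issue@4 deps=(0,None) exec_start@4 write@7
I4 mul r4: issue@5 deps=(1,None) exec_start@5 write@6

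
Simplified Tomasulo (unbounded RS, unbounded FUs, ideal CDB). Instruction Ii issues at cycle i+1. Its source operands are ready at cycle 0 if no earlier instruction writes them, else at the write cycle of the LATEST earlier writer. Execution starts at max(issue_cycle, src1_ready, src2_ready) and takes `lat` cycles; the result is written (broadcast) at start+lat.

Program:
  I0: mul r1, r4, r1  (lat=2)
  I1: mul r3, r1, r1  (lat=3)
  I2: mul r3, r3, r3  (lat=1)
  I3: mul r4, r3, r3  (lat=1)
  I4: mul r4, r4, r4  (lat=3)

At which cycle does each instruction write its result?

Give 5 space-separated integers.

I0 mul r1: issue@1 deps=(None,None) exec_start@1 write@3
I1 mul r3: issue@2 deps=(0,0) exec_start@3 write@6
I2 mul r3: issue@3 deps=(1,1) exec_start@6 write@7
I3 mul r4: issue@4 deps=(2,2) exec_start@7 write@8
I4 mul r4: issue@5 deps=(3,3) exec_start@8 write@11

Answer: 3 6 7 8 11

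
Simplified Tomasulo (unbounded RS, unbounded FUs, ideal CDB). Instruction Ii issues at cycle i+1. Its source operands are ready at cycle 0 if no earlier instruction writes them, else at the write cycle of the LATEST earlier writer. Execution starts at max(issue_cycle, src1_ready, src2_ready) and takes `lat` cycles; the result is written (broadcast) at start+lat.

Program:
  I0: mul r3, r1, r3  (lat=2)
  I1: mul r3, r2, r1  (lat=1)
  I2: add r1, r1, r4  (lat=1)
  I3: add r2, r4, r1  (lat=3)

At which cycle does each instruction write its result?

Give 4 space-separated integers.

Answer: 3 3 4 7

Derivation:
I0 mul r3: issue@1 deps=(None,None) exec_start@1 write@3
I1 mul r3: issue@2 deps=(None,None) exec_start@2 write@3
I2 add r1: issue@3 deps=(None,None) exec_start@3 write@4
I3 add r2: issue@4 deps=(None,2) exec_start@4 write@7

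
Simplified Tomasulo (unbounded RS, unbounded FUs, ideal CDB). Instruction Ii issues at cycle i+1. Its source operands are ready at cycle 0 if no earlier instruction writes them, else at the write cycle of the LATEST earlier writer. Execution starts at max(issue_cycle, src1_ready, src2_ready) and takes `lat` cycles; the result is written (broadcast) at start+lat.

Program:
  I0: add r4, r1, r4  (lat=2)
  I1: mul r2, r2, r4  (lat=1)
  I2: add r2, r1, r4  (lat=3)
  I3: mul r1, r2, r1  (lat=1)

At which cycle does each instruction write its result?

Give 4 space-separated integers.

Answer: 3 4 6 7

Derivation:
I0 add r4: issue@1 deps=(None,None) exec_start@1 write@3
I1 mul r2: issue@2 deps=(None,0) exec_start@3 write@4
I2 add r2: issue@3 deps=(None,0) exec_start@3 write@6
I3 mul r1: issue@4 deps=(2,None) exec_start@6 write@7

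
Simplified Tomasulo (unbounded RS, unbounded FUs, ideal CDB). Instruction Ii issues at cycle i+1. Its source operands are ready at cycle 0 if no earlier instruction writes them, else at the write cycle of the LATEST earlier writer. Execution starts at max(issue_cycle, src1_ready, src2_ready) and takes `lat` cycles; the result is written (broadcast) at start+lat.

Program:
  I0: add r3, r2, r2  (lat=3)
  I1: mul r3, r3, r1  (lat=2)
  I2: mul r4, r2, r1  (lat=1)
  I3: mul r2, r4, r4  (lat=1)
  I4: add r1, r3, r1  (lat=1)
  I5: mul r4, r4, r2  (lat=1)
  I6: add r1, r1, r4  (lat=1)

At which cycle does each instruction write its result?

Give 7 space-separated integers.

Answer: 4 6 4 5 7 7 8

Derivation:
I0 add r3: issue@1 deps=(None,None) exec_start@1 write@4
I1 mul r3: issue@2 deps=(0,None) exec_start@4 write@6
I2 mul r4: issue@3 deps=(None,None) exec_start@3 write@4
I3 mul r2: issue@4 deps=(2,2) exec_start@4 write@5
I4 add r1: issue@5 deps=(1,None) exec_start@6 write@7
I5 mul r4: issue@6 deps=(2,3) exec_start@6 write@7
I6 add r1: issue@7 deps=(4,5) exec_start@7 write@8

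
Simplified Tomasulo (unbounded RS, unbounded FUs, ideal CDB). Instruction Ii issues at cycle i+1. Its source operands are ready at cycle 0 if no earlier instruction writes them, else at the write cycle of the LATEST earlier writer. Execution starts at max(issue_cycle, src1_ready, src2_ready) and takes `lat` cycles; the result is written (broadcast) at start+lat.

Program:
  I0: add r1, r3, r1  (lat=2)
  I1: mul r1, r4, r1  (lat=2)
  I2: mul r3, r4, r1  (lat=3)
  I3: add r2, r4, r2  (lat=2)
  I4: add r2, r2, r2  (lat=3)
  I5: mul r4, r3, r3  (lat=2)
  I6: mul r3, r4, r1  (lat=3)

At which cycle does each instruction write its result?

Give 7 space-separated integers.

Answer: 3 5 8 6 9 10 13

Derivation:
I0 add r1: issue@1 deps=(None,None) exec_start@1 write@3
I1 mul r1: issue@2 deps=(None,0) exec_start@3 write@5
I2 mul r3: issue@3 deps=(None,1) exec_start@5 write@8
I3 add r2: issue@4 deps=(None,None) exec_start@4 write@6
I4 add r2: issue@5 deps=(3,3) exec_start@6 write@9
I5 mul r4: issue@6 deps=(2,2) exec_start@8 write@10
I6 mul r3: issue@7 deps=(5,1) exec_start@10 write@13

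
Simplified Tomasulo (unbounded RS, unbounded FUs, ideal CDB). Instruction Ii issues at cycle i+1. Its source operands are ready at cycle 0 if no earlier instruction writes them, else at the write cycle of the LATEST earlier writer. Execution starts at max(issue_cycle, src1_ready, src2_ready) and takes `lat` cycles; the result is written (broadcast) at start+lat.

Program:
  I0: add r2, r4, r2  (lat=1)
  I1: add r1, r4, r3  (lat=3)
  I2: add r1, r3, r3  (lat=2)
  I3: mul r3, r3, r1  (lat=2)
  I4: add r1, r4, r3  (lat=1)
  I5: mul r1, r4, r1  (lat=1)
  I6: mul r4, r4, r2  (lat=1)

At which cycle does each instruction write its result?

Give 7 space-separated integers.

Answer: 2 5 5 7 8 9 8

Derivation:
I0 add r2: issue@1 deps=(None,None) exec_start@1 write@2
I1 add r1: issue@2 deps=(None,None) exec_start@2 write@5
I2 add r1: issue@3 deps=(None,None) exec_start@3 write@5
I3 mul r3: issue@4 deps=(None,2) exec_start@5 write@7
I4 add r1: issue@5 deps=(None,3) exec_start@7 write@8
I5 mul r1: issue@6 deps=(None,4) exec_start@8 write@9
I6 mul r4: issue@7 deps=(None,0) exec_start@7 write@8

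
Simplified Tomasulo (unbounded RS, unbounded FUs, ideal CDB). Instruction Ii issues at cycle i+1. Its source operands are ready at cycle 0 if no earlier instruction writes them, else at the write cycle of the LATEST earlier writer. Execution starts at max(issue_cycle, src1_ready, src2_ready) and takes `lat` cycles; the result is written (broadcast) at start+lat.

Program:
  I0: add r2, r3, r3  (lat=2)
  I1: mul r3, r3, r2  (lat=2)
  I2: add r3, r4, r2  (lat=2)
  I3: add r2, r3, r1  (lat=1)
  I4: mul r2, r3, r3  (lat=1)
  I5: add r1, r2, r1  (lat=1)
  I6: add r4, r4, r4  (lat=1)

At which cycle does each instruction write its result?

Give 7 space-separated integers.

I0 add r2: issue@1 deps=(None,None) exec_start@1 write@3
I1 mul r3: issue@2 deps=(None,0) exec_start@3 write@5
I2 add r3: issue@3 deps=(None,0) exec_start@3 write@5
I3 add r2: issue@4 deps=(2,None) exec_start@5 write@6
I4 mul r2: issue@5 deps=(2,2) exec_start@5 write@6
I5 add r1: issue@6 deps=(4,None) exec_start@6 write@7
I6 add r4: issue@7 deps=(None,None) exec_start@7 write@8

Answer: 3 5 5 6 6 7 8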